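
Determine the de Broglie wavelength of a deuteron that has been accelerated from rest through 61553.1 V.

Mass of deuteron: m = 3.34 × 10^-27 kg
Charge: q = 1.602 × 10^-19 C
8.16 × 10^-14 m

When a particle is accelerated through voltage V, it gains kinetic energy KE = qV.

The de Broglie wavelength is then λ = h/√(2mqV):

λ = h/√(2mqV)
λ = (6.626 × 10^-34 J·s) / √(2 × 3.34 × 10^-27 kg × 1.602 × 10^-19 C × 61553.1 V)
λ = 8.16 × 10^-14 m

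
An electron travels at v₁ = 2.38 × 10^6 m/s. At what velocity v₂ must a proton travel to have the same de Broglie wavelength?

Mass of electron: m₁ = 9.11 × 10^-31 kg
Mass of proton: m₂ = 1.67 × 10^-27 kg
v₂ = 1.30 × 10^3 m/s

For equal de Broglie wavelengths: λ₁ = λ₂

h/(m₁v₁) = h/(m₂v₂)
m₁v₁ = m₂v₂
v₂ = v₁ · (m₁/m₂)

v₂ = 2.38 × 10^6 m/s × (9.11 × 10^-31 kg / 1.67 × 10^-27 kg)
v₂ = 1.30 × 10^3 m/s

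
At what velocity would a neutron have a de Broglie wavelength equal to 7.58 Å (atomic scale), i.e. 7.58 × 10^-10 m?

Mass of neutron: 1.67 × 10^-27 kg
5.23 × 10^2 m/s

From λ = h/(mv), solve for v:

v = h/(mλ)
v = (6.626 × 10^-34 J·s) / (1.67 × 10^-27 kg × 7.58 × 10^-10 m)
v = 5.23 × 10^2 m/s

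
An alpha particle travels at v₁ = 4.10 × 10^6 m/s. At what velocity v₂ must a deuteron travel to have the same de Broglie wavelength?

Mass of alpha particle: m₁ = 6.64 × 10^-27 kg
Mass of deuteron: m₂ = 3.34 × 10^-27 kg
v₂ = 8.15 × 10^6 m/s

For equal de Broglie wavelengths: λ₁ = λ₂

h/(m₁v₁) = h/(m₂v₂)
m₁v₁ = m₂v₂
v₂ = v₁ · (m₁/m₂)

v₂ = 4.10 × 10^6 m/s × (6.64 × 10^-27 kg / 3.34 × 10^-27 kg)
v₂ = 8.15 × 10^6 m/s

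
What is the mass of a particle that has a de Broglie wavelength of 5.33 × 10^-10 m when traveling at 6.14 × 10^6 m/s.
2.02 × 10^-31 kg

From the de Broglie relation λ = h/(mv), we solve for m:

m = h/(λv)
m = (6.626 × 10^-34 J·s) / (5.33 × 10^-10 m × 6.14 × 10^6 m/s)
m = 2.02 × 10^-31 kg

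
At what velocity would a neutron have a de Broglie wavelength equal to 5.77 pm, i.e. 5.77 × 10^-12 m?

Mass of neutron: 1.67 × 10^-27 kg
6.88 × 10^4 m/s

From λ = h/(mv), solve for v:

v = h/(mλ)
v = (6.626 × 10^-34 J·s) / (1.67 × 10^-27 kg × 5.77 × 10^-12 m)
v = 6.88 × 10^4 m/s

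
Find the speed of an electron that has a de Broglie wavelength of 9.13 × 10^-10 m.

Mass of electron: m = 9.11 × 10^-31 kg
7.97 × 10^5 m/s

From the de Broglie relation λ = h/(mv), we solve for v:

v = h/(mλ)
v = (6.626 × 10^-34 J·s) / (9.11 × 10^-31 kg × 9.13 × 10^-10 m)
v = 7.97 × 10^5 m/s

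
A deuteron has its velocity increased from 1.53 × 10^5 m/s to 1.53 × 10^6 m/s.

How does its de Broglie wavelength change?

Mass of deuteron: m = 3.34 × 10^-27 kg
The wavelength decreases by a factor of 10.

Using λ = h/(mv):

Initial wavelength: λ₁ = h/(mv₁) = 1.30 × 10^-12 m
Final wavelength: λ₂ = h/(mv₂) = 1.30 × 10^-13 m

Since λ ∝ 1/v, when velocity increases by a factor of 10, the wavelength decreases by a factor of 10.

λ₂/λ₁ = v₁/v₂ = 1/10

The wavelength decreases by a factor of 10.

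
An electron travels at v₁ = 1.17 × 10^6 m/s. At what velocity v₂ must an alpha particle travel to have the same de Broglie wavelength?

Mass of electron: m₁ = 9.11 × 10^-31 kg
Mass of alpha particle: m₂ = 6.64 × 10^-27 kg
v₂ = 1.61 × 10^2 m/s

For equal de Broglie wavelengths: λ₁ = λ₂

h/(m₁v₁) = h/(m₂v₂)
m₁v₁ = m₂v₂
v₂ = v₁ · (m₁/m₂)

v₂ = 1.17 × 10^6 m/s × (9.11 × 10^-31 kg / 6.64 × 10^-27 kg)
v₂ = 1.61 × 10^2 m/s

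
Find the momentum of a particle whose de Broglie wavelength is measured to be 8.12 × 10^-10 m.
8.16 × 10^-25 kg·m/s

From the de Broglie relation λ = h/p, we solve for p:

p = h/λ
p = (6.626 × 10^-34 J·s) / (8.12 × 10^-10 m)
p = 8.16 × 10^-25 kg·m/s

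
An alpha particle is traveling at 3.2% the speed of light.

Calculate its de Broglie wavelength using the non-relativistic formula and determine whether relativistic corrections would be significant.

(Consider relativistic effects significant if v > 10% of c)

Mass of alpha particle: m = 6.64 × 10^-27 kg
No, relativistic corrections are not needed.

Using the non-relativistic de Broglie formula λ = h/(mv):

v = 3.2% × c = 9.593 × 10^6 m/s

λ = h/(mv)
λ = (6.626 × 10^-34 J·s) / (6.64 × 10^-27 kg × 9.593 × 10^6 m/s)
λ = 1.04 × 10^-14 m

Since v = 3.2% of c < 10% of c, relativistic corrections are NOT significant and this non-relativistic result is a good approximation.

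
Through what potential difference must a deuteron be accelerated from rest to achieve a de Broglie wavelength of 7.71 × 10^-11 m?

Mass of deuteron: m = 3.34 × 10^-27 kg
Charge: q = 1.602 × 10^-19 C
6.90 × 10^-2 V

From λ = h/√(2mqV), we solve for V:

λ² = h²/(2mqV)
V = h²/(2mqλ²)
V = (6.626 × 10^-34 J·s)² / (2 × 3.34 × 10^-27 kg × 1.602 × 10^-19 C × (7.71 × 10^-11 m)²)
V = 6.90 × 10^-2 V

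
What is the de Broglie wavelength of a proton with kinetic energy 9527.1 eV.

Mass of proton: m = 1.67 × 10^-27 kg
2.93 × 10^-13 m

Using λ = h/√(2mKE):

First convert KE to Joules: KE = 9527.1 eV = 1.526 × 10^-15 J

λ = h/√(2mKE)
λ = (6.626 × 10^-34 J·s) / √(2 × 1.67 × 10^-27 kg × 1.526 × 10^-15 J)
λ = 2.93 × 10^-13 m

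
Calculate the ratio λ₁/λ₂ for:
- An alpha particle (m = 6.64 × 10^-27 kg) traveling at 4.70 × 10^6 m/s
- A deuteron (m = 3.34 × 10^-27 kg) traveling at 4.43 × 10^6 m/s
λ₁/λ₂ = 0.474

Using λ = h/(mv):

λ₁ = h/(m₁v₁) = 2.12 × 10^-14 m
λ₂ = h/(m₂v₂) = 4.48 × 10^-14 m

Ratio λ₁/λ₂ = (m₂v₂)/(m₁v₁)
         = (3.34 × 10^-27 kg × 4.43 × 10^6 m/s) / (6.64 × 10^-27 kg × 4.70 × 10^6 m/s)
         = 0.474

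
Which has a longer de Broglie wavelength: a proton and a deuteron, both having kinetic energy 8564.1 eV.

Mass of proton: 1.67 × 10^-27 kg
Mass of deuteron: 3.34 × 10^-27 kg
The proton has the longer wavelength.

Using λ = h/√(2mKE):

For proton: λ₁ = h/√(2m₁KE) = 3.10 × 10^-13 m
For deuteron: λ₂ = h/√(2m₂KE) = 2.19 × 10^-13 m

Since λ ∝ 1/√m at constant kinetic energy, the lighter particle has the longer wavelength.

The proton has the longer de Broglie wavelength.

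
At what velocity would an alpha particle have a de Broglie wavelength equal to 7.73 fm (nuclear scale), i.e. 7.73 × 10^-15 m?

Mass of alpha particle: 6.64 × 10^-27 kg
1.29 × 10^7 m/s

From λ = h/(mv), solve for v:

v = h/(mλ)
v = (6.626 × 10^-34 J·s) / (6.64 × 10^-27 kg × 7.73 × 10^-15 m)
v = 1.29 × 10^7 m/s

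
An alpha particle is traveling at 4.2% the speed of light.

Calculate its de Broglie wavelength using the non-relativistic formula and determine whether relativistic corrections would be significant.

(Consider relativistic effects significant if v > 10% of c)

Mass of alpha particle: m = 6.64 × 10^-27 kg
No, relativistic corrections are not needed.

Using the non-relativistic de Broglie formula λ = h/(mv):

v = 4.2% × c = 1.259 × 10^7 m/s

λ = h/(mv)
λ = (6.626 × 10^-34 J·s) / (6.64 × 10^-27 kg × 1.259 × 10^7 m/s)
λ = 7.93 × 10^-15 m

Since v = 4.2% of c < 10% of c, relativistic corrections are NOT significant and this non-relativistic result is a good approximation.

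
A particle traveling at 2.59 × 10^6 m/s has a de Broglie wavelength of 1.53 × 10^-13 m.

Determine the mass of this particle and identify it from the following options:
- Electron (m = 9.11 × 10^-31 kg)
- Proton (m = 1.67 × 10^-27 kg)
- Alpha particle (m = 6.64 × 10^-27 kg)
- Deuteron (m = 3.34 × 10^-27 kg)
The particle is a proton.

From λ = h/(mv), solve for mass:

m = h/(λv)
m = (6.626 × 10^-34 J·s) / (1.53 × 10^-13 m × 2.59 × 10^6 m/s)
m = 1.67 × 10^-27 kg

Comparing with the listed masses, this is closest to a proton.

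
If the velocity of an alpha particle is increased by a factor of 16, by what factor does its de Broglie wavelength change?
The wavelength decreases by a factor of 16.

From λ = h/(mv), the wavelength is inversely proportional to velocity:

λ ∝ 1/v

If v → 16v, then λ → λ/16

When velocity is increased by a factor of 16, the wavelength decreases by a factor of 16.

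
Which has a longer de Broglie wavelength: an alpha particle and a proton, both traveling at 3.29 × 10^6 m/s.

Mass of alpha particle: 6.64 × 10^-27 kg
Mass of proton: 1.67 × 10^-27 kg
The proton has the longer wavelength.

Using λ = h/(mv), since both particles have the same velocity, the wavelength depends only on mass.

For alpha particle: λ₁ = h/(m₁v) = 3.03 × 10^-14 m
For proton: λ₂ = h/(m₂v) = 1.21 × 10^-13 m

Since λ ∝ 1/m at constant velocity, the lighter particle has the longer wavelength.

The proton has the longer de Broglie wavelength.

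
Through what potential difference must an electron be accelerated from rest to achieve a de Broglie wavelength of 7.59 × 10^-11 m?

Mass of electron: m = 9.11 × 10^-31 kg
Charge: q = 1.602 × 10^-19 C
261 V

From λ = h/√(2mqV), we solve for V:

λ² = h²/(2mqV)
V = h²/(2mqλ²)
V = (6.626 × 10^-34 J·s)² / (2 × 9.11 × 10^-31 kg × 1.602 × 10^-19 C × (7.59 × 10^-11 m)²)
V = 261 V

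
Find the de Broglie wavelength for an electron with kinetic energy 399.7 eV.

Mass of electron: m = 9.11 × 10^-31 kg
6.13 × 10^-11 m

Using λ = h/√(2mKE):

First convert KE to Joules: KE = 399.7 eV = 6.404 × 10^-17 J

λ = h/√(2mKE)
λ = (6.626 × 10^-34 J·s) / √(2 × 9.11 × 10^-31 kg × 6.404 × 10^-17 J)
λ = 6.13 × 10^-11 m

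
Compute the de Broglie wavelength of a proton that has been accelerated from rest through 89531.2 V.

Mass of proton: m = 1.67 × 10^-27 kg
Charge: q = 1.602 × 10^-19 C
9.57 × 10^-14 m

When a particle is accelerated through voltage V, it gains kinetic energy KE = qV.

The de Broglie wavelength is then λ = h/√(2mqV):

λ = h/√(2mqV)
λ = (6.626 × 10^-34 J·s) / √(2 × 1.67 × 10^-27 kg × 1.602 × 10^-19 C × 89531.2 V)
λ = 9.57 × 10^-14 m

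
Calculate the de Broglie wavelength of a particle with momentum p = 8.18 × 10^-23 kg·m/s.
8.10 × 10^-12 m

Using the de Broglie relation λ = h/p:

λ = h/p
λ = (6.626 × 10^-34 J·s) / (8.18 × 10^-23 kg·m/s)
λ = 8.10 × 10^-12 m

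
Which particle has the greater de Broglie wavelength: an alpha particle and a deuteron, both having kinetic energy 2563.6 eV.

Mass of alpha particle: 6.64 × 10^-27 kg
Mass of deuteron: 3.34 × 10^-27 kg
The deuteron has the longer wavelength.

Using λ = h/√(2mKE):

For alpha particle: λ₁ = h/√(2m₁KE) = 2.84 × 10^-13 m
For deuteron: λ₂ = h/√(2m₂KE) = 4.00 × 10^-13 m

Since λ ∝ 1/√m at constant kinetic energy, the lighter particle has the longer wavelength.

The deuteron has the longer de Broglie wavelength.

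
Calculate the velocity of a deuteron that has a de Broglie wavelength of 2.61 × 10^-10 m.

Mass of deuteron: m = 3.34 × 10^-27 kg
7.60 × 10^2 m/s

From the de Broglie relation λ = h/(mv), we solve for v:

v = h/(mλ)
v = (6.626 × 10^-34 J·s) / (3.34 × 10^-27 kg × 2.61 × 10^-10 m)
v = 7.60 × 10^2 m/s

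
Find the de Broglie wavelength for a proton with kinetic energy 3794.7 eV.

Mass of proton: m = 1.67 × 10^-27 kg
4.65 × 10^-13 m

Using λ = h/√(2mKE):

First convert KE to Joules: KE = 3794.7 eV = 6.080 × 10^-16 J

λ = h/√(2mKE)
λ = (6.626 × 10^-34 J·s) / √(2 × 1.67 × 10^-27 kg × 6.080 × 10^-16 J)
λ = 4.65 × 10^-13 m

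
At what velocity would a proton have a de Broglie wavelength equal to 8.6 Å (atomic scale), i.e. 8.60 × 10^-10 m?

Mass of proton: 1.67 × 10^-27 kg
4.61 × 10^2 m/s

From λ = h/(mv), solve for v:

v = h/(mλ)
v = (6.626 × 10^-34 J·s) / (1.67 × 10^-27 kg × 8.60 × 10^-10 m)
v = 4.61 × 10^2 m/s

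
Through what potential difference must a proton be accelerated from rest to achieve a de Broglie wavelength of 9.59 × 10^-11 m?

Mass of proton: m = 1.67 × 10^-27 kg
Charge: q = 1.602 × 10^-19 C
8.92 × 10^-2 V

From λ = h/√(2mqV), we solve for V:

λ² = h²/(2mqV)
V = h²/(2mqλ²)
V = (6.626 × 10^-34 J·s)² / (2 × 1.67 × 10^-27 kg × 1.602 × 10^-19 C × (9.59 × 10^-11 m)²)
V = 8.92 × 10^-2 V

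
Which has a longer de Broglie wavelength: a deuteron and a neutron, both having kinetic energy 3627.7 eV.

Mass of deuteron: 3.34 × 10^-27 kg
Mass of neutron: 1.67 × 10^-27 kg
The neutron has the longer wavelength.

Using λ = h/√(2mKE):

For deuteron: λ₁ = h/√(2m₁KE) = 3.36 × 10^-13 m
For neutron: λ₂ = h/√(2m₂KE) = 4.76 × 10^-13 m

Since λ ∝ 1/√m at constant kinetic energy, the lighter particle has the longer wavelength.

The neutron has the longer de Broglie wavelength.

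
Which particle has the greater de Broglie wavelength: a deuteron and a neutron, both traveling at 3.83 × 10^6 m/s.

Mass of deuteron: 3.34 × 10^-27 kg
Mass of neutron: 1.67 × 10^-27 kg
The neutron has the longer wavelength.

Using λ = h/(mv), since both particles have the same velocity, the wavelength depends only on mass.

For deuteron: λ₁ = h/(m₁v) = 5.18 × 10^-14 m
For neutron: λ₂ = h/(m₂v) = 1.04 × 10^-13 m

Since λ ∝ 1/m at constant velocity, the lighter particle has the longer wavelength.

The neutron has the longer de Broglie wavelength.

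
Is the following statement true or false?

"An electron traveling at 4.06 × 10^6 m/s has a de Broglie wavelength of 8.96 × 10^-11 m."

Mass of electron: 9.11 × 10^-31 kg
False

The claim is incorrect.

Using λ = h/(mv):
λ = (6.626 × 10^-34 J·s) / (9.11 × 10^-31 kg × 4.06 × 10^6 m/s)
λ = 1.79 × 10^-10 m

The actual wavelength differs from the claimed 8.96 × 10^-11 m.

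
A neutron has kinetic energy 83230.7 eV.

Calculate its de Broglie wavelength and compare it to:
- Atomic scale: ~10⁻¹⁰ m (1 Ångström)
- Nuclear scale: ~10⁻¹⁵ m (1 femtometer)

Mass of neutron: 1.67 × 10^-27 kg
λ = 9.93 × 10^-14 m, which is between nuclear and atomic scales.

Using λ = h/√(2mKE):

KE = 83230.7 eV = 1.334 × 10^-14 J

λ = h/√(2mKE)
λ = (6.626 × 10^-34 J·s) / √(2 × 1.67 × 10^-27 kg × 1.334 × 10^-14 J)
λ = 9.93 × 10^-14 m

Comparison:
- Atomic scale (10⁻¹⁰ m): λ is 0.00099× this size
- Nuclear scale (10⁻¹⁵ m): λ is 99× this size

The wavelength is between nuclear and atomic scales.

This wavelength is appropriate for probing atomic structure but too large for nuclear physics experiments.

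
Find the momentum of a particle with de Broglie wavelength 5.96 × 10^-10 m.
1.11 × 10^-24 kg·m/s

From the de Broglie relation λ = h/p, we solve for p:

p = h/λ
p = (6.626 × 10^-34 J·s) / (5.96 × 10^-10 m)
p = 1.11 × 10^-24 kg·m/s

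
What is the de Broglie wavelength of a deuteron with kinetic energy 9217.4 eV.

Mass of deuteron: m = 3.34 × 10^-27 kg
2.11 × 10^-13 m

Using λ = h/√(2mKE):

First convert KE to Joules: KE = 9217.4 eV = 1.477 × 10^-15 J

λ = h/√(2mKE)
λ = (6.626 × 10^-34 J·s) / √(2 × 3.34 × 10^-27 kg × 1.477 × 10^-15 J)
λ = 2.11 × 10^-13 m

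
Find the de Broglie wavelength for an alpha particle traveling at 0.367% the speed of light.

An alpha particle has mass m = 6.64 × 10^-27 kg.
9.07 × 10^-14 m

Using the de Broglie relation λ = h/(mv):

v = 0.367% × c = 1.100 × 10^6 m/s

λ = h/(mv)
λ = (6.626 × 10^-34 J·s) / (6.64 × 10^-27 kg × 1.100 × 10^6 m/s)
λ = 9.07 × 10^-14 m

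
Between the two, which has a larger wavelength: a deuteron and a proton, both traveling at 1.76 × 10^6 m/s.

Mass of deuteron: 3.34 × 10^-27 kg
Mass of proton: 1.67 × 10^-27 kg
The proton has the longer wavelength.

Using λ = h/(mv), since both particles have the same velocity, the wavelength depends only on mass.

For deuteron: λ₁ = h/(m₁v) = 1.13 × 10^-13 m
For proton: λ₂ = h/(m₂v) = 2.25 × 10^-13 m

Since λ ∝ 1/m at constant velocity, the lighter particle has the longer wavelength.

The proton has the longer de Broglie wavelength.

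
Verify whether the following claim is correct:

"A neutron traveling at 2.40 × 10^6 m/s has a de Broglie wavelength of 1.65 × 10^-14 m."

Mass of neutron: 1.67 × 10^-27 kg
False

The claim is incorrect.

Using λ = h/(mv):
λ = (6.626 × 10^-34 J·s) / (1.67 × 10^-27 kg × 2.40 × 10^6 m/s)
λ = 1.65 × 10^-13 m

The actual wavelength differs from the claimed 1.65 × 10^-14 m.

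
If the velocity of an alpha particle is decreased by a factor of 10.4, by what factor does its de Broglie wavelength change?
The wavelength increases by a factor of 10.4.

From λ = h/(mv), the wavelength is inversely proportional to velocity:

λ ∝ 1/v

If v → v/10.4, then λ → 10.4λ

When velocity is decreased by a factor of 10.4, the wavelength increases by a factor of 10.4.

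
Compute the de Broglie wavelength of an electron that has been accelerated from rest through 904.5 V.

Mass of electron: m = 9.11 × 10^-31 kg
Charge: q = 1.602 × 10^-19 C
4.08 × 10^-11 m

When a particle is accelerated through voltage V, it gains kinetic energy KE = qV.

The de Broglie wavelength is then λ = h/√(2mqV):

λ = h/√(2mqV)
λ = (6.626 × 10^-34 J·s) / √(2 × 9.11 × 10^-31 kg × 1.602 × 10^-19 C × 904.5 V)
λ = 4.08 × 10^-11 m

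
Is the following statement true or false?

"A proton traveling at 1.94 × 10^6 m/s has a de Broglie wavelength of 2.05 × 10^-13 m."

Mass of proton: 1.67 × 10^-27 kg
True

The claim is correct.

Using λ = h/(mv):
λ = (6.626 × 10^-34 J·s) / (1.67 × 10^-27 kg × 1.94 × 10^6 m/s)
λ = 2.05 × 10^-13 m

This matches the claimed value.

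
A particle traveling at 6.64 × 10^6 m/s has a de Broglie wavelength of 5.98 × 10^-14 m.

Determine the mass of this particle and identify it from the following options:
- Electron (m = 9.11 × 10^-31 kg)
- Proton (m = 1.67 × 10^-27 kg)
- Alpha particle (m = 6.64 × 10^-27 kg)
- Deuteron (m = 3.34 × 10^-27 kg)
The particle is a proton.

From λ = h/(mv), solve for mass:

m = h/(λv)
m = (6.626 × 10^-34 J·s) / (5.98 × 10^-14 m × 6.64 × 10^6 m/s)
m = 1.67 × 10^-27 kg

Comparing with the listed masses, this is closest to a proton.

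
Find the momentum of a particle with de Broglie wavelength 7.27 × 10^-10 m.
9.11 × 10^-25 kg·m/s

From the de Broglie relation λ = h/p, we solve for p:

p = h/λ
p = (6.626 × 10^-34 J·s) / (7.27 × 10^-10 m)
p = 9.11 × 10^-25 kg·m/s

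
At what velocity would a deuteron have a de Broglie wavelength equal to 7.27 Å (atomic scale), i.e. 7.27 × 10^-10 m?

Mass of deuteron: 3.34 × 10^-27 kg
2.73 × 10^2 m/s

From λ = h/(mv), solve for v:

v = h/(mλ)
v = (6.626 × 10^-34 J·s) / (3.34 × 10^-27 kg × 7.27 × 10^-10 m)
v = 2.73 × 10^2 m/s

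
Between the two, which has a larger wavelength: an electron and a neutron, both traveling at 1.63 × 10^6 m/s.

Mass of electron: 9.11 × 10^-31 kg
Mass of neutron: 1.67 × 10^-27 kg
The electron has the longer wavelength.

Using λ = h/(mv), since both particles have the same velocity, the wavelength depends only on mass.

For electron: λ₁ = h/(m₁v) = 4.46 × 10^-10 m
For neutron: λ₂ = h/(m₂v) = 2.43 × 10^-13 m

Since λ ∝ 1/m at constant velocity, the lighter particle has the longer wavelength.

The electron has the longer de Broglie wavelength.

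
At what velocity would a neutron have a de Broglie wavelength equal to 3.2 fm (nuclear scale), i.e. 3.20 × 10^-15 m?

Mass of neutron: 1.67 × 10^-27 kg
1.24 × 10^8 m/s

From λ = h/(mv), solve for v:

v = h/(mλ)
v = (6.626 × 10^-34 J·s) / (1.67 × 10^-27 kg × 3.20 × 10^-15 m)
v = 1.24 × 10^8 m/s

Note: This velocity is 41.4% of the speed of light, so relativistic corrections would be needed for a more accurate calculation.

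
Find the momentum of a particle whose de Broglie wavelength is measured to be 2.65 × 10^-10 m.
2.50 × 10^-24 kg·m/s

From the de Broglie relation λ = h/p, we solve for p:

p = h/λ
p = (6.626 × 10^-34 J·s) / (2.65 × 10^-10 m)
p = 2.50 × 10^-24 kg·m/s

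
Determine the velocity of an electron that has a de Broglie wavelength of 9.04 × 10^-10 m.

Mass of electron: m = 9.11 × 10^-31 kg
8.05 × 10^5 m/s

From the de Broglie relation λ = h/(mv), we solve for v:

v = h/(mλ)
v = (6.626 × 10^-34 J·s) / (9.11 × 10^-31 kg × 9.04 × 10^-10 m)
v = 8.05 × 10^5 m/s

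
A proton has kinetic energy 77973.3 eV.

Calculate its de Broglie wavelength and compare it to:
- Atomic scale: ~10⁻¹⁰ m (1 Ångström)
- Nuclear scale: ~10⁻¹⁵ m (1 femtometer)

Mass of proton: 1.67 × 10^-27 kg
λ = 1.03 × 10^-13 m, which is between nuclear and atomic scales.

Using λ = h/√(2mKE):

KE = 77973.3 eV = 1.249 × 10^-14 J

λ = h/√(2mKE)
λ = (6.626 × 10^-34 J·s) / √(2 × 1.67 × 10^-27 kg × 1.249 × 10^-14 J)
λ = 1.03 × 10^-13 m

Comparison:
- Atomic scale (10⁻¹⁰ m): λ is 0.001× this size
- Nuclear scale (10⁻¹⁵ m): λ is 1e+02× this size

The wavelength is between nuclear and atomic scales.

This wavelength is appropriate for probing atomic structure but too large for nuclear physics experiments.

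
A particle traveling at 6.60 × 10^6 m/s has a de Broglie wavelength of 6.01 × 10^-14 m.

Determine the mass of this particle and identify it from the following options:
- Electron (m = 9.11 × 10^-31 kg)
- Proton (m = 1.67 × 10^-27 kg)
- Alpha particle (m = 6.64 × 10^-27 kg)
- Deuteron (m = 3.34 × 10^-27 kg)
The particle is a proton.

From λ = h/(mv), solve for mass:

m = h/(λv)
m = (6.626 × 10^-34 J·s) / (6.01 × 10^-14 m × 6.60 × 10^6 m/s)
m = 1.67 × 10^-27 kg

Comparing with the listed masses, this is closest to a proton.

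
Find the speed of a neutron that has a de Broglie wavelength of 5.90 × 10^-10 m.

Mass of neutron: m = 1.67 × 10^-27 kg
6.72 × 10^2 m/s

From the de Broglie relation λ = h/(mv), we solve for v:

v = h/(mλ)
v = (6.626 × 10^-34 J·s) / (1.67 × 10^-27 kg × 5.90 × 10^-10 m)
v = 6.72 × 10^2 m/s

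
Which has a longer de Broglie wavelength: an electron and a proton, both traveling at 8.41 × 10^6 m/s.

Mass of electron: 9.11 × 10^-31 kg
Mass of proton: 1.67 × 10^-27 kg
The electron has the longer wavelength.

Using λ = h/(mv), since both particles have the same velocity, the wavelength depends only on mass.

For electron: λ₁ = h/(m₁v) = 8.65 × 10^-11 m
For proton: λ₂ = h/(m₂v) = 4.72 × 10^-14 m

Since λ ∝ 1/m at constant velocity, the lighter particle has the longer wavelength.

The electron has the longer de Broglie wavelength.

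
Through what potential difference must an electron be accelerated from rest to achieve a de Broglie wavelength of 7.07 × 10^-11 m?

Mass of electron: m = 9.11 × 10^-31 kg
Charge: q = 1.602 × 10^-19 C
301 V

From λ = h/√(2mqV), we solve for V:

λ² = h²/(2mqV)
V = h²/(2mqλ²)
V = (6.626 × 10^-34 J·s)² / (2 × 9.11 × 10^-31 kg × 1.602 × 10^-19 C × (7.07 × 10^-11 m)²)
V = 301 V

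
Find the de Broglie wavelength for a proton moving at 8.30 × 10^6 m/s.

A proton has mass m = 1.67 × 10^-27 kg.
4.78 × 10^-14 m

Using the de Broglie relation λ = h/(mv):

λ = h/(mv)
λ = (6.626 × 10^-34 J·s) / (1.67 × 10^-27 kg × 8.30 × 10^6 m/s)
λ = 4.78 × 10^-14 m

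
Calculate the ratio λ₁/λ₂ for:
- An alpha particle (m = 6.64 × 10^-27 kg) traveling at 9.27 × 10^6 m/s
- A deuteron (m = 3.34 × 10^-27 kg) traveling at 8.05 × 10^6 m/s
λ₁/λ₂ = 0.437

Using λ = h/(mv):

λ₁ = h/(m₁v₁) = 1.08 × 10^-14 m
λ₂ = h/(m₂v₂) = 2.46 × 10^-14 m

Ratio λ₁/λ₂ = (m₂v₂)/(m₁v₁)
         = (3.34 × 10^-27 kg × 8.05 × 10^6 m/s) / (6.64 × 10^-27 kg × 9.27 × 10^6 m/s)
         = 0.437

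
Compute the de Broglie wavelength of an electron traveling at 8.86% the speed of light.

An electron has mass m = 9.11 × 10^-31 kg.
2.74 × 10^-11 m

Using the de Broglie relation λ = h/(mv):

v = 8.86% × c = 2.656 × 10^7 m/s

λ = h/(mv)
λ = (6.626 × 10^-34 J·s) / (9.11 × 10^-31 kg × 2.656 × 10^7 m/s)
λ = 2.74 × 10^-11 m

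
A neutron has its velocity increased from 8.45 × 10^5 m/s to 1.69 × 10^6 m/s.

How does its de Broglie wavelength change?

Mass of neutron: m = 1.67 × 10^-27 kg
The wavelength decreases by a factor of 2.

Using λ = h/(mv):

Initial wavelength: λ₁ = h/(mv₁) = 4.70 × 10^-13 m
Final wavelength: λ₂ = h/(mv₂) = 2.35 × 10^-13 m

Since λ ∝ 1/v, when velocity increases by a factor of 2, the wavelength decreases by a factor of 2.

λ₂/λ₁ = v₁/v₂ = 1/2

The wavelength decreases by a factor of 2.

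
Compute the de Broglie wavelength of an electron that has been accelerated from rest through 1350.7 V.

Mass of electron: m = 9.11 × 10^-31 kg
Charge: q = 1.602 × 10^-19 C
3.34 × 10^-11 m

When a particle is accelerated through voltage V, it gains kinetic energy KE = qV.

The de Broglie wavelength is then λ = h/√(2mqV):

λ = h/√(2mqV)
λ = (6.626 × 10^-34 J·s) / √(2 × 9.11 × 10^-31 kg × 1.602 × 10^-19 C × 1350.7 V)
λ = 3.34 × 10^-11 m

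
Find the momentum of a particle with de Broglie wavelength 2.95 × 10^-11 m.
2.25 × 10^-23 kg·m/s

From the de Broglie relation λ = h/p, we solve for p:

p = h/λ
p = (6.626 × 10^-34 J·s) / (2.95 × 10^-11 m)
p = 2.25 × 10^-23 kg·m/s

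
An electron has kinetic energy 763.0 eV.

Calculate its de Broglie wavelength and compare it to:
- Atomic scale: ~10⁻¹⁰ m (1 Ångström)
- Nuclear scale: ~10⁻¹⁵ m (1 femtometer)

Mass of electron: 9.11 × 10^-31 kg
λ = 4.44 × 10^-11 m, which is between nuclear and atomic scales.

Using λ = h/√(2mKE):

KE = 763.0 eV = 1.222 × 10^-16 J

λ = h/√(2mKE)
λ = (6.626 × 10^-34 J·s) / √(2 × 9.11 × 10^-31 kg × 1.222 × 10^-16 J)
λ = 4.44 × 10^-11 m

Comparison:
- Atomic scale (10⁻¹⁰ m): λ is 0.44× this size
- Nuclear scale (10⁻¹⁵ m): λ is 4.4e+04× this size

The wavelength is between nuclear and atomic scales.

This wavelength is appropriate for probing atomic structure but too large for nuclear physics experiments.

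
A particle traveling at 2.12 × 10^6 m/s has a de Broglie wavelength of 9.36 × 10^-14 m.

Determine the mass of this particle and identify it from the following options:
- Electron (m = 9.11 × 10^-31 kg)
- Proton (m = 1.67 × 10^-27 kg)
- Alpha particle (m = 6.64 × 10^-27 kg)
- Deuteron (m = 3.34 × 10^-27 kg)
The particle is a deuteron.

From λ = h/(mv), solve for mass:

m = h/(λv)
m = (6.626 × 10^-34 J·s) / (9.36 × 10^-14 m × 2.12 × 10^6 m/s)
m = 3.34 × 10^-27 kg

Comparing with the listed masses, this is closest to a deuteron.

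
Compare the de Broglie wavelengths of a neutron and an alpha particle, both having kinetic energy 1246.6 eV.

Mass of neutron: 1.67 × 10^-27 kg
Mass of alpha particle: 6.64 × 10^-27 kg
The neutron has the longer wavelength.

Using λ = h/√(2mKE):

For neutron: λ₁ = h/√(2m₁KE) = 8.11 × 10^-13 m
For alpha particle: λ₂ = h/√(2m₂KE) = 4.07 × 10^-13 m

Since λ ∝ 1/√m at constant kinetic energy, the lighter particle has the longer wavelength.

The neutron has the longer de Broglie wavelength.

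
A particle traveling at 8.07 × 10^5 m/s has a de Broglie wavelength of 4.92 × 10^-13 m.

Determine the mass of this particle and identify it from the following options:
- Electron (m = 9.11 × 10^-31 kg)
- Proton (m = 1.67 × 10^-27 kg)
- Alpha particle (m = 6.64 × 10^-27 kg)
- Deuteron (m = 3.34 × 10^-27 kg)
The particle is a proton.

From λ = h/(mv), solve for mass:

m = h/(λv)
m = (6.626 × 10^-34 J·s) / (4.92 × 10^-13 m × 8.07 × 10^5 m/s)
m = 1.67 × 10^-27 kg

Comparing with the listed masses, this is closest to a proton.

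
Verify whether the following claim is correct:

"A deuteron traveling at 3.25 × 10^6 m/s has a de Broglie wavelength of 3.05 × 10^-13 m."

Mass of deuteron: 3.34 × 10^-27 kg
False

The claim is incorrect.

Using λ = h/(mv):
λ = (6.626 × 10^-34 J·s) / (3.34 × 10^-27 kg × 3.25 × 10^6 m/s)
λ = 6.10 × 10^-14 m

The actual wavelength differs from the claimed 3.05 × 10^-13 m.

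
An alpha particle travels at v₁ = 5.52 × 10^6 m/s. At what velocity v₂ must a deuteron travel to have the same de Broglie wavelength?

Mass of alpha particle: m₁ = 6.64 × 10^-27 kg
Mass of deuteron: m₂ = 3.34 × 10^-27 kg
v₂ = 1.10 × 10^7 m/s

For equal de Broglie wavelengths: λ₁ = λ₂

h/(m₁v₁) = h/(m₂v₂)
m₁v₁ = m₂v₂
v₂ = v₁ · (m₁/m₂)

v₂ = 5.52 × 10^6 m/s × (6.64 × 10^-27 kg / 3.34 × 10^-27 kg)
v₂ = 1.10 × 10^7 m/s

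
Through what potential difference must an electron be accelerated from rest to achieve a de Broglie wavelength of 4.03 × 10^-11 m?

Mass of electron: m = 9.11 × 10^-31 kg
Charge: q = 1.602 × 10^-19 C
926 V

From λ = h/√(2mqV), we solve for V:

λ² = h²/(2mqV)
V = h²/(2mqλ²)
V = (6.626 × 10^-34 J·s)² / (2 × 9.11 × 10^-31 kg × 1.602 × 10^-19 C × (4.03 × 10^-11 m)²)
V = 926 V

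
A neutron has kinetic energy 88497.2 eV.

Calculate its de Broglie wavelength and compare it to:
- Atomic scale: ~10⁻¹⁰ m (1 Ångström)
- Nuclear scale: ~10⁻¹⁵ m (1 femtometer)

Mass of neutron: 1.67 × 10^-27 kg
λ = 9.63 × 10^-14 m, which is between nuclear and atomic scales.

Using λ = h/√(2mKE):

KE = 88497.2 eV = 1.418 × 10^-14 J

λ = h/√(2mKE)
λ = (6.626 × 10^-34 J·s) / √(2 × 1.67 × 10^-27 kg × 1.418 × 10^-14 J)
λ = 9.63 × 10^-14 m

Comparison:
- Atomic scale (10⁻¹⁰ m): λ is 0.00096× this size
- Nuclear scale (10⁻¹⁵ m): λ is 96× this size

The wavelength is between nuclear and atomic scales.

This wavelength is appropriate for probing atomic structure but too large for nuclear physics experiments.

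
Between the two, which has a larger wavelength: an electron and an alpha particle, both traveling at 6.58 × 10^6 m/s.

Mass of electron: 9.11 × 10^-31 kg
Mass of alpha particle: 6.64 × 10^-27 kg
The electron has the longer wavelength.

Using λ = h/(mv), since both particles have the same velocity, the wavelength depends only on mass.

For electron: λ₁ = h/(m₁v) = 1.11 × 10^-10 m
For alpha particle: λ₂ = h/(m₂v) = 1.52 × 10^-14 m

Since λ ∝ 1/m at constant velocity, the lighter particle has the longer wavelength.

The electron has the longer de Broglie wavelength.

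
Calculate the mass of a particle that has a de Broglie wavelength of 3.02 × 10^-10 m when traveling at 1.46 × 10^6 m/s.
1.50 × 10^-30 kg

From the de Broglie relation λ = h/(mv), we solve for m:

m = h/(λv)
m = (6.626 × 10^-34 J·s) / (3.02 × 10^-10 m × 1.46 × 10^6 m/s)
m = 1.50 × 10^-30 kg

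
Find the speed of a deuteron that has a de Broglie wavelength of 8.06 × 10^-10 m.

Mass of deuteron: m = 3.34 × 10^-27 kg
2.46 × 10^2 m/s

From the de Broglie relation λ = h/(mv), we solve for v:

v = h/(mλ)
v = (6.626 × 10^-34 J·s) / (3.34 × 10^-27 kg × 8.06 × 10^-10 m)
v = 2.46 × 10^2 m/s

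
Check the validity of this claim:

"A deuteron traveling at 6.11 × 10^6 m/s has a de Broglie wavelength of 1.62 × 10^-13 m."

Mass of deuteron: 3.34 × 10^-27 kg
False

The claim is incorrect.

Using λ = h/(mv):
λ = (6.626 × 10^-34 J·s) / (3.34 × 10^-27 kg × 6.11 × 10^6 m/s)
λ = 3.25 × 10^-14 m

The actual wavelength differs from the claimed 1.62 × 10^-13 m.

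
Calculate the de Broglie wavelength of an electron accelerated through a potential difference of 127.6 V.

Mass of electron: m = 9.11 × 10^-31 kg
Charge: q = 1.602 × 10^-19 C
1.09 × 10^-10 m

When a particle is accelerated through voltage V, it gains kinetic energy KE = qV.

The de Broglie wavelength is then λ = h/√(2mqV):

λ = h/√(2mqV)
λ = (6.626 × 10^-34 J·s) / √(2 × 9.11 × 10^-31 kg × 1.602 × 10^-19 C × 127.6 V)
λ = 1.09 × 10^-10 m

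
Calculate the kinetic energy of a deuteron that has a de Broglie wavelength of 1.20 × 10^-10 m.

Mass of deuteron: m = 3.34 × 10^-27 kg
4.56 × 10^-21 J (or 0.0285 eV)

From λ = h/√(2mKE), we solve for KE:

λ² = h²/(2mKE)
KE = h²/(2mλ²)
KE = (6.626 × 10^-34 J·s)² / (2 × 3.34 × 10^-27 kg × (1.20 × 10^-10 m)²)
KE = 4.56 × 10^-21 J
KE = 0.0285 eV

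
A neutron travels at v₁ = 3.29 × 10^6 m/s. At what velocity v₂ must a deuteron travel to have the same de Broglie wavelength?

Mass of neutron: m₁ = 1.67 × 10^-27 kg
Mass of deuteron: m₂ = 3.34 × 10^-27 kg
v₂ = 1.64 × 10^6 m/s

For equal de Broglie wavelengths: λ₁ = λ₂

h/(m₁v₁) = h/(m₂v₂)
m₁v₁ = m₂v₂
v₂ = v₁ · (m₁/m₂)

v₂ = 3.29 × 10^6 m/s × (1.67 × 10^-27 kg / 3.34 × 10^-27 kg)
v₂ = 1.64 × 10^6 m/s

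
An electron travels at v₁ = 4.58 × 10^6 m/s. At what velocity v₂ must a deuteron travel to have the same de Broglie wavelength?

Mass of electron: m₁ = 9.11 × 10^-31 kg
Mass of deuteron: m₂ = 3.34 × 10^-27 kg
v₂ = 1.25 × 10^3 m/s

For equal de Broglie wavelengths: λ₁ = λ₂

h/(m₁v₁) = h/(m₂v₂)
m₁v₁ = m₂v₂
v₂ = v₁ · (m₁/m₂)

v₂ = 4.58 × 10^6 m/s × (9.11 × 10^-31 kg / 3.34 × 10^-27 kg)
v₂ = 1.25 × 10^3 m/s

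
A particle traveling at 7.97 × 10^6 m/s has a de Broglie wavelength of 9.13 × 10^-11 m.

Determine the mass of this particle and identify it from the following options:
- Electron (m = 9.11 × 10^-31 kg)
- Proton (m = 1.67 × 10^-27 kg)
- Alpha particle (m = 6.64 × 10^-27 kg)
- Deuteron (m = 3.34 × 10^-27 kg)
The particle is an electron.

From λ = h/(mv), solve for mass:

m = h/(λv)
m = (6.626 × 10^-34 J·s) / (9.13 × 10^-11 m × 7.97 × 10^6 m/s)
m = 9.11 × 10^-31 kg

Comparing with the listed masses, this is closest to an electron.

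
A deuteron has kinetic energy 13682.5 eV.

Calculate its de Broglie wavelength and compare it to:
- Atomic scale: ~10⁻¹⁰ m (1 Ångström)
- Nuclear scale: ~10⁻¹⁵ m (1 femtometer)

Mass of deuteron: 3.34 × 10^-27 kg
λ = 1.73 × 10^-13 m, which is between nuclear and atomic scales.

Using λ = h/√(2mKE):

KE = 13682.5 eV = 2.192 × 10^-15 J

λ = h/√(2mKE)
λ = (6.626 × 10^-34 J·s) / √(2 × 3.34 × 10^-27 kg × 2.192 × 10^-15 J)
λ = 1.73 × 10^-13 m

Comparison:
- Atomic scale (10⁻¹⁰ m): λ is 0.0017× this size
- Nuclear scale (10⁻¹⁵ m): λ is 1.7e+02× this size

The wavelength is between nuclear and atomic scales.

This wavelength is appropriate for probing atomic structure but too large for nuclear physics experiments.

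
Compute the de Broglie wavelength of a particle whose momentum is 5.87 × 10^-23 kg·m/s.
1.13 × 10^-11 m

Using the de Broglie relation λ = h/p:

λ = h/p
λ = (6.626 × 10^-34 J·s) / (5.87 × 10^-23 kg·m/s)
λ = 1.13 × 10^-11 m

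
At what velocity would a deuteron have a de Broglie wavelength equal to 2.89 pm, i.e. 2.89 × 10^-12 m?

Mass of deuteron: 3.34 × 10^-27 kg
6.86 × 10^4 m/s

From λ = h/(mv), solve for v:

v = h/(mλ)
v = (6.626 × 10^-34 J·s) / (3.34 × 10^-27 kg × 2.89 × 10^-12 m)
v = 6.86 × 10^4 m/s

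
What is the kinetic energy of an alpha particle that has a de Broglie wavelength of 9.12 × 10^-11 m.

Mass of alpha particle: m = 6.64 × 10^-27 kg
3.97 × 10^-21 J (or 0.0248 eV)

From λ = h/√(2mKE), we solve for KE:

λ² = h²/(2mKE)
KE = h²/(2mλ²)
KE = (6.626 × 10^-34 J·s)² / (2 × 6.64 × 10^-27 kg × (9.12 × 10^-11 m)²)
KE = 3.97 × 10^-21 J
KE = 0.0248 eV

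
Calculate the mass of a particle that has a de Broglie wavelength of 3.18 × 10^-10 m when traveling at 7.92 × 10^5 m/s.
2.63 × 10^-30 kg

From the de Broglie relation λ = h/(mv), we solve for m:

m = h/(λv)
m = (6.626 × 10^-34 J·s) / (3.18 × 10^-10 m × 7.92 × 10^5 m/s)
m = 2.63 × 10^-30 kg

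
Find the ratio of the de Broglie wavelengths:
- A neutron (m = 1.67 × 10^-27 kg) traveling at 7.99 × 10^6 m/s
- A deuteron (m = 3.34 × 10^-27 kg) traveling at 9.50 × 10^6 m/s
λ₁/λ₂ = 2.38

Using λ = h/(mv):

λ₁ = h/(m₁v₁) = 4.97 × 10^-14 m
λ₂ = h/(m₂v₂) = 2.09 × 10^-14 m

Ratio λ₁/λ₂ = (m₂v₂)/(m₁v₁)
         = (3.34 × 10^-27 kg × 9.50 × 10^6 m/s) / (1.67 × 10^-27 kg × 7.99 × 10^6 m/s)
         = 2.38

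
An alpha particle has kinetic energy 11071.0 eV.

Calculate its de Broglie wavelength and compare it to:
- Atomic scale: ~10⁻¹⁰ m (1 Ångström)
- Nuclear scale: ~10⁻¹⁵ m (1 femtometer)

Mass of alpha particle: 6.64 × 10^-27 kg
λ = 1.37 × 10^-13 m, which is between nuclear and atomic scales.

Using λ = h/√(2mKE):

KE = 11071.0 eV = 1.774 × 10^-15 J

λ = h/√(2mKE)
λ = (6.626 × 10^-34 J·s) / √(2 × 6.64 × 10^-27 kg × 1.774 × 10^-15 J)
λ = 1.37 × 10^-13 m

Comparison:
- Atomic scale (10⁻¹⁰ m): λ is 0.0014× this size
- Nuclear scale (10⁻¹⁵ m): λ is 1.4e+02× this size

The wavelength is between nuclear and atomic scales.

This wavelength is appropriate for probing atomic structure but too large for nuclear physics experiments.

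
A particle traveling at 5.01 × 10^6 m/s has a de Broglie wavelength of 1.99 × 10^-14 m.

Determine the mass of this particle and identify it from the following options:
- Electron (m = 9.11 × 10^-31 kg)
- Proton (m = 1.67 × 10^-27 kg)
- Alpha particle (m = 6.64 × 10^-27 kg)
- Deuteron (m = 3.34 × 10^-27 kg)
The particle is an alpha particle.

From λ = h/(mv), solve for mass:

m = h/(λv)
m = (6.626 × 10^-34 J·s) / (1.99 × 10^-14 m × 5.01 × 10^6 m/s)
m = 6.65 × 10^-27 kg

Comparing with the listed masses, this is closest to an alpha particle.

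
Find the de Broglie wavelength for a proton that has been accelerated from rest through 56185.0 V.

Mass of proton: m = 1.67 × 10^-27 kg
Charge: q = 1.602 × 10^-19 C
1.21 × 10^-13 m

When a particle is accelerated through voltage V, it gains kinetic energy KE = qV.

The de Broglie wavelength is then λ = h/√(2mqV):

λ = h/√(2mqV)
λ = (6.626 × 10^-34 J·s) / √(2 × 1.67 × 10^-27 kg × 1.602 × 10^-19 C × 56185.0 V)
λ = 1.21 × 10^-13 m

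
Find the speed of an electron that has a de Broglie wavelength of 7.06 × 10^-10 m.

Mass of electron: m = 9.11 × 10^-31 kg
1.03 × 10^6 m/s

From the de Broglie relation λ = h/(mv), we solve for v:

v = h/(mλ)
v = (6.626 × 10^-34 J·s) / (9.11 × 10^-31 kg × 7.06 × 10^-10 m)
v = 1.03 × 10^6 m/s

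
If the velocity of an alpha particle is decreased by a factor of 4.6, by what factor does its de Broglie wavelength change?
The wavelength increases by a factor of 4.6.

From λ = h/(mv), the wavelength is inversely proportional to velocity:

λ ∝ 1/v

If v → v/4.6, then λ → 4.6λ

When velocity is decreased by a factor of 4.6, the wavelength increases by a factor of 4.6.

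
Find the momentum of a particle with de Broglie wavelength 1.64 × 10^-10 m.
4.04 × 10^-24 kg·m/s

From the de Broglie relation λ = h/p, we solve for p:

p = h/λ
p = (6.626 × 10^-34 J·s) / (1.64 × 10^-10 m)
p = 4.04 × 10^-24 kg·m/s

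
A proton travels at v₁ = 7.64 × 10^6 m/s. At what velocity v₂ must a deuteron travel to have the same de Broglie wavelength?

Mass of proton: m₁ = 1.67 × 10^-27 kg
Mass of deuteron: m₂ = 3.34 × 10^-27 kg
v₂ = 3.82 × 10^6 m/s

For equal de Broglie wavelengths: λ₁ = λ₂

h/(m₁v₁) = h/(m₂v₂)
m₁v₁ = m₂v₂
v₂ = v₁ · (m₁/m₂)

v₂ = 7.64 × 10^6 m/s × (1.67 × 10^-27 kg / 3.34 × 10^-27 kg)
v₂ = 3.82 × 10^6 m/s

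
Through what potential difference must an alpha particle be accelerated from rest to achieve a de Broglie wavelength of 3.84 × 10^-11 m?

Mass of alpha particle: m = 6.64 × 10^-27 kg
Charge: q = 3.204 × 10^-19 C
7.00 × 10^-2 V

From λ = h/√(2mqV), we solve for V:

λ² = h²/(2mqV)
V = h²/(2mqλ²)
V = (6.626 × 10^-34 J·s)² / (2 × 6.64 × 10^-27 kg × 3.204 × 10^-19 C × (3.84 × 10^-11 m)²)
V = 7.00 × 10^-2 V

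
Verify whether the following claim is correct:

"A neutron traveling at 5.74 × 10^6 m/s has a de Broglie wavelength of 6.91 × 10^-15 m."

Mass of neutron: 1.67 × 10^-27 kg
False

The claim is incorrect.

Using λ = h/(mv):
λ = (6.626 × 10^-34 J·s) / (1.67 × 10^-27 kg × 5.74 × 10^6 m/s)
λ = 6.91 × 10^-14 m

The actual wavelength differs from the claimed 6.91 × 10^-15 m.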